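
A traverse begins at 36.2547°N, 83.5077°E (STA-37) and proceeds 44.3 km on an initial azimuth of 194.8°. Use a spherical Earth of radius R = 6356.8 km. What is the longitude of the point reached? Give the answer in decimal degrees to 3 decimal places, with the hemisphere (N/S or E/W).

83.382°E

δ = d/R = 44.3/6356.8 = 0.006969 rad
φ₂ = arcsin(sin φ₁ cos δ + cos φ₁ sin δ cos θ)
   = arcsin(0.59138·0.99998 + 0.80640·0.00697·-0.96682) = 35.86859°
λ₂ = λ₁ + atan2(sin θ sin δ cos φ₁, cos δ − sin φ₁ sin φ₂) = 83.38184°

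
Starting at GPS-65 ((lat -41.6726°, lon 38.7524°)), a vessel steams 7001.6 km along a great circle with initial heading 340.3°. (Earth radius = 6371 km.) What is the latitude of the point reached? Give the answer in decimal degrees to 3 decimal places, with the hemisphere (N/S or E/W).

18.918°N

δ = d/R = 7001.6/6371 = 1.098980 rad
φ₂ = arcsin(sin φ₁ cos δ + cos φ₁ sin δ cos θ)
   = arcsin(-0.66487·0.45451 + 0.74696·0.89074·0.94147) = 18.91809°
λ₂ = λ₁ + atan2(sin θ sin δ cos φ₁, cos δ − sin φ₁ sin φ₂) = 20.24596°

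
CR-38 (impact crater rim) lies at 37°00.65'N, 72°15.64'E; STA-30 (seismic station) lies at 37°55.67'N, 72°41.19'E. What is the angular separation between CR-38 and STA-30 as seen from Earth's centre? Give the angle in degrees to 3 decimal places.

CR-38: φ = +37.01083°, λ = +72.26067°
STA-30: φ = +37.92783°, λ = +72.68650°
Δφ = 0.9170°,  Δλ = 0.4258°
a = sin²(Δφ/2) + cos φ₁ cos φ₂ sin²(Δλ/2) = 0.000073
c = 2·arcsin(√a) = 0.017057 rad = 0.9773°

0.977°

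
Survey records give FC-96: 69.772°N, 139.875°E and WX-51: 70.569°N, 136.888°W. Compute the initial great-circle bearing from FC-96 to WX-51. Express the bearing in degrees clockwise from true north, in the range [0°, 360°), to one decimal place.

Δλ = 83.2370°
y = sin Δλ · cos φ₂ = 0.330357
x = cos φ₁ sin φ₂ − sin φ₁ cos φ₂ cos Δλ = 0.289303
θ = atan2(y, x) = 48.7904° → 48.7904° (mod 360°)

48.8°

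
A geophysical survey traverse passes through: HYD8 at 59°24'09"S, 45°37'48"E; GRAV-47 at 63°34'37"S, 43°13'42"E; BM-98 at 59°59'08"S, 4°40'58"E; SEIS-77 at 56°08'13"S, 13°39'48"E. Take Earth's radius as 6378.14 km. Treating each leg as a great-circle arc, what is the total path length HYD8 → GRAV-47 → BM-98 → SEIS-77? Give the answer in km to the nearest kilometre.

HYD8: φ = -59.40250°, λ = +45.63000°
GRAV-47: φ = -63.57694°, λ = +43.22833°
BM-98: φ = -59.98556°, λ = +4.68278°
SEIS-77: φ = -56.13694°, λ = +13.66333°
HYD8→GRAV-47: c = 0.075542 rad, d = 481.82 km
GRAV-47→BM-98: c = 0.319044 rad, d = 2034.91 km
BM-98→SEIS-77: c = 0.106558 rad, d = 679.64 km
Total = 481.82 + 2034.91 + 679.64 = 3196.37 km

3196 km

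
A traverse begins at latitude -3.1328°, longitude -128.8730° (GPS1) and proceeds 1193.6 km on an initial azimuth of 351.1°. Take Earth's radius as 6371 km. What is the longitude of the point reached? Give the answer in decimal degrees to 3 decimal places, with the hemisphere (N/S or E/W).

δ = d/R = 1193.6/6371 = 0.187349 rad
φ₂ = arcsin(sin φ₁ cos δ + cos φ₁ sin δ cos θ)
   = arcsin(-0.05465·0.98250 + 0.99851·0.18625·0.98796) = 7.47209°
λ₂ = λ₁ + atan2(sin θ sin δ cos φ₁, cos δ − sin φ₁ sin φ₂) = -130.53838°

130.538°W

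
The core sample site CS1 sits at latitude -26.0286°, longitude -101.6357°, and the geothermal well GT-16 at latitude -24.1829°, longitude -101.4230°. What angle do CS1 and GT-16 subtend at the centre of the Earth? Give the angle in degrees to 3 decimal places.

1.856°

Δφ = 1.8457°,  Δλ = 0.2127°
a = sin²(Δφ/2) + cos φ₁ cos φ₂ sin²(Δλ/2) = 0.000262
c = 2·arcsin(√a) = 0.032388 rad = 1.8557°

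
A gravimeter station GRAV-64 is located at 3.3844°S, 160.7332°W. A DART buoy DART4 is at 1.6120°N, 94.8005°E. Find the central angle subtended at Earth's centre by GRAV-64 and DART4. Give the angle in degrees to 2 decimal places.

Δφ = 4.9964°,  Δλ = -104.4663°
a = sin²(Δφ/2) + cos φ₁ cos φ₂ sin²(Δλ/2) = 0.625468
c = 2·arcsin(√a) = 1.824444 rad = 104.5330°

104.53°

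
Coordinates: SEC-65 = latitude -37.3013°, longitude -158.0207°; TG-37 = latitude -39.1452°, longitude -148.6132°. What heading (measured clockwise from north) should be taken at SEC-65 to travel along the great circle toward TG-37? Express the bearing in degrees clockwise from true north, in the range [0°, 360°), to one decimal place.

Δλ = 9.4075°
y = sin Δλ · cos φ₂ = 0.126767
x = cos φ₁ sin φ₂ − sin φ₁ cos φ₂ cos Δλ = -0.038498
θ = atan2(y, x) = 106.8928° → 106.8928° (mod 360°)

106.9°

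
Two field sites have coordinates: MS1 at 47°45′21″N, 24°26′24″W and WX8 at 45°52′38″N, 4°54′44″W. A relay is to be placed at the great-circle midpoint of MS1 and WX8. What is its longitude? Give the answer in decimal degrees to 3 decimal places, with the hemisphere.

14.504°W

MS1: φ = +47.75583°, λ = -24.44000°
WX8: φ = +45.87722°, λ = -4.91222°
Bx = cos φ₂ cos Δλ = 0.656153,  By = cos φ₂ sin Δλ = 0.232714
φₘ = atan2(sin φ₁ + sin φ₂, √((cos φ₁ + Bx)² + By²)) = 47.23335°
λₘ = λ₁ + atan2(By, cos φ₁ + Bx) = -14.50387°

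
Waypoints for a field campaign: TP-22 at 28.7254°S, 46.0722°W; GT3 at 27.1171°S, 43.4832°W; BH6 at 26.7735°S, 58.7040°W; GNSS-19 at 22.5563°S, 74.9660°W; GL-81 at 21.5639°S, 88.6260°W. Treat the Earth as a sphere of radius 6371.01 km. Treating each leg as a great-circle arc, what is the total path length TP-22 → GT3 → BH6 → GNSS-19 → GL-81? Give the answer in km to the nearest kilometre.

TP-22→GT3: c = 0.048804 rad, d = 310.93 km
GT3→BH6: c = 0.236745 rad, d = 1508.31 km
BH6→GNSS-19: c = 0.267989 rad, d = 1707.36 km
GNSS-19→GL-81: c = 0.221558 rad, d = 1411.55 km
Total = 310.93 + 1508.31 + 1707.36 + 1411.55 = 4938.14 km

4938 km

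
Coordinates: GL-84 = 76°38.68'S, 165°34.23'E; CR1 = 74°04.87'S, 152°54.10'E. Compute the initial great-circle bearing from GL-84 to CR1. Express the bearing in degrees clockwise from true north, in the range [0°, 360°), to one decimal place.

302.4°

GL-84: φ = -76.64467°, λ = +165.57050°
CR1: φ = -74.08117°, λ = +152.90167°
Δλ = -12.6688°
y = sin Δλ · cos φ₂ = -0.060153
x = cos φ₁ sin φ₂ − sin φ₁ cos φ₂ cos Δλ = 0.038230
θ = atan2(y, x) = -57.5623° → 302.4377° (mod 360°)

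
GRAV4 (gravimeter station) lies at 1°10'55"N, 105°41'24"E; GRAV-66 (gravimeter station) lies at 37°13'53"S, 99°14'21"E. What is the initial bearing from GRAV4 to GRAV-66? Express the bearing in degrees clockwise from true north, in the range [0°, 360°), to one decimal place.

188.2°

GRAV4: φ = +1.18194°, λ = +105.69000°
GRAV-66: φ = -37.23139°, λ = +99.23917°
Δλ = -6.4508°
y = sin Δλ · cos φ₂ = -0.089453
x = cos φ₁ sin φ₂ − sin φ₁ cos φ₂ cos Δλ = -0.621226
θ = atan2(y, x) = -171.8060° → 188.1940° (mod 360°)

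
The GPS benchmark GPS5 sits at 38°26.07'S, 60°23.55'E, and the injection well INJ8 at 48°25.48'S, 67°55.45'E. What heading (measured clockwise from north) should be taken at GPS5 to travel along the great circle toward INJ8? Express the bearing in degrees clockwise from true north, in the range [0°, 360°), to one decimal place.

153.8°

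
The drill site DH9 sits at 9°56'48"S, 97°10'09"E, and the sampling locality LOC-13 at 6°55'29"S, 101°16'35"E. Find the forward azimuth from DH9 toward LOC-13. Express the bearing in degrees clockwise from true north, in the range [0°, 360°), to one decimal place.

DH9: φ = -9.94667°, λ = +97.16917°
LOC-13: φ = -6.92472°, λ = +101.27639°
Δλ = 4.1072°
y = sin Δλ · cos φ₂ = 0.071101
x = cos φ₁ sin φ₂ − sin φ₁ cos φ₂ cos Δλ = 0.052278
θ = atan2(y, x) = 53.6742° → 53.6742° (mod 360°)

53.7°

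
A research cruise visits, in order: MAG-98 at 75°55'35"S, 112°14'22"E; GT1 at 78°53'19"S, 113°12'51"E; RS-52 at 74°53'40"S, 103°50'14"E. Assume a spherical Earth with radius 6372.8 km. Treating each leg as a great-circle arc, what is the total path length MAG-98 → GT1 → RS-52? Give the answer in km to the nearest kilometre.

832 km

MAG-98: φ = -75.92639°, λ = +112.23944°
GT1: φ = -78.88861°, λ = +113.21417°
RS-52: φ = -74.89444°, λ = +103.83722°
MAG-98→GT1: c = 0.051832 rad, d = 330.31 km
GT1→RS-52: c = 0.078759 rad, d = 501.92 km
Total = 330.31 + 501.92 = 832.23 km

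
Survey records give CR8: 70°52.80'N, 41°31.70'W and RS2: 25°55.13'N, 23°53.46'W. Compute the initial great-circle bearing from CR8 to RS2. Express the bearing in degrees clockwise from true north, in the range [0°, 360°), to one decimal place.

CR8: φ = +70.88000°, λ = -41.52833°
RS2: φ = +25.91883°, λ = -23.89100°
Δλ = 17.6373°
y = sin Δλ · cos φ₂ = 0.272514
x = cos φ₁ sin φ₂ − sin φ₁ cos φ₂ cos Δλ = -0.666681
θ = atan2(y, x) = 157.7671° → 157.7671° (mod 360°)

157.8°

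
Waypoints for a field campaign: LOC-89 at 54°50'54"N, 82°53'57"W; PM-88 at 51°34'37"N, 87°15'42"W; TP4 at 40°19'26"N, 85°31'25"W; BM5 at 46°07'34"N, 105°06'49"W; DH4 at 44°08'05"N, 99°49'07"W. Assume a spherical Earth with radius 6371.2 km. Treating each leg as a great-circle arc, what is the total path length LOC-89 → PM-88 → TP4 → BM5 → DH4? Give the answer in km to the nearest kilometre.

LOC-89: φ = +54.84833°, λ = -82.89917°
PM-88: φ = +51.57694°, λ = -87.26167°
TP4: φ = +40.32389°, λ = -85.52361°
BM5: φ = +46.12611°, λ = -105.11361°
DH4: φ = +44.13472°, λ = -99.81861°
LOC-89→PM-88: c = 0.073040 rad, d = 465.35 km
PM-88→TP4: c = 0.197517 rad, d = 1258.42 km
TP4→BM5: c = 0.268043 rad, d = 1707.76 km
BM5→DH4: c = 0.073862 rad, d = 470.59 km
Total = 465.35 + 1258.42 + 1707.76 + 470.59 = 3902.12 km

3902 km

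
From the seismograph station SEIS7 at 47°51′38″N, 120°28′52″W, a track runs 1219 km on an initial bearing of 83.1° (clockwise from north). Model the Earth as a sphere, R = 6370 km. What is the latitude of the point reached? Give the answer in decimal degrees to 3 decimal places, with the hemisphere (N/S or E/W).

48.014°N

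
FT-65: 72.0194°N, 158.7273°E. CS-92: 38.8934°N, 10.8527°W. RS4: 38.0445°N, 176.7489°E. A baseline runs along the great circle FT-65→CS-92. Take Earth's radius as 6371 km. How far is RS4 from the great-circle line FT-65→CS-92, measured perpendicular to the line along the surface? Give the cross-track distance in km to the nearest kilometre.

δ₁₃ = central angle FT-65→RS4 = 0.613990 rad  (haversine)
θ₁₃ = bearing FT-65→RS4 = 154.983°,  θ₁₂ = bearing FT-65→CS-92 = 351.319°
dₓₜ = R·arcsin(sin δ₁₃ · sin(θ₁₃ − θ₁₂)) = 6371·arcsin(0.57613·sin(-196.336°)) = 1036.982 km
|dₓₜ| = 1036.982 km

1037 km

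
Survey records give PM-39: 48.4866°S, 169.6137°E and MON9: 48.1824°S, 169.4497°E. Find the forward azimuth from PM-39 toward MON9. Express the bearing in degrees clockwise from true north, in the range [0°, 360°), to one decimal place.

Δλ = -0.1640°
y = sin Δλ · cos φ₂ = -0.001908
x = cos φ₁ sin φ₂ − sin φ₁ cos φ₂ cos Δλ = 0.005307
θ = atan2(y, x) = -19.7788° → 340.2212° (mod 360°)

340.2°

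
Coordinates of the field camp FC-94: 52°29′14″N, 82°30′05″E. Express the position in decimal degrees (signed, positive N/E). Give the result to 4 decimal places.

lat: 52.4872° N → +52.4872°
lon: 82.5014° E → +82.5014°

+52.4872°, +82.5014°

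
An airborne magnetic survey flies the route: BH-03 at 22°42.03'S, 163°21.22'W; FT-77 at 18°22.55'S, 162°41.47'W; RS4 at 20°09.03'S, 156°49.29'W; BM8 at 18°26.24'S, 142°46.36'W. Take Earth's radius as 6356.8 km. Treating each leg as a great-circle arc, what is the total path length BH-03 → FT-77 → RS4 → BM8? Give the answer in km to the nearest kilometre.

2613 km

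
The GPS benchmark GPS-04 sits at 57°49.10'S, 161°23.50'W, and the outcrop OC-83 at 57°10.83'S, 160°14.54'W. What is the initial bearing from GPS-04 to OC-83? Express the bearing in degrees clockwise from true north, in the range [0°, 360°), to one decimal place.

44.6°

GPS-04: φ = -57.81833°, λ = -161.39167°
OC-83: φ = -57.18050°, λ = -160.24233°
Δλ = 1.1493°
y = sin Δλ · cos φ₂ = 0.010871
x = cos φ₁ sin φ₂ − sin φ₁ cos φ₂ cos Δλ = 0.011040
θ = atan2(y, x) = 44.5600° → 44.5600° (mod 360°)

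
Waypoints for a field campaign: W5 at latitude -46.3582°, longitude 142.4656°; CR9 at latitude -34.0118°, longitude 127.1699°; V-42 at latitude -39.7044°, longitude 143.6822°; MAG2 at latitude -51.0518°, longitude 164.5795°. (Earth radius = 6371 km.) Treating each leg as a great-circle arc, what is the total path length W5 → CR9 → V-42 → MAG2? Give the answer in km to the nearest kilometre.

W5→CR9: c = 0.295667 rad, d = 1883.69 km
CR9→V-42: c = 0.250585 rad, d = 1596.48 km
V-42→MAG2: c = 0.321888 rad, d = 2050.75 km
Total = 1883.69 + 1596.48 + 2050.75 = 5530.92 km

5531 km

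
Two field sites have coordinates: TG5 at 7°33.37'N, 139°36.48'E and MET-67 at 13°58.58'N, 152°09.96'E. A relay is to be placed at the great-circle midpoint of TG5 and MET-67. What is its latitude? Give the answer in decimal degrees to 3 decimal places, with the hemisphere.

10.830°N

TG5: φ = +7.55617°, λ = +139.60800°
MET-67: φ = +13.97633°, λ = +152.16600°
Bx = cos φ₂ cos Δλ = 0.947180,  By = cos φ₂ sin Δλ = 0.210991
φₘ = atan2(sin φ₁ + sin φ₂, √((cos φ₁ + Bx)² + By²)) = 10.82969°
λₘ = λ₁ + atan2(By, cos φ₁ + Bx) = 145.81977°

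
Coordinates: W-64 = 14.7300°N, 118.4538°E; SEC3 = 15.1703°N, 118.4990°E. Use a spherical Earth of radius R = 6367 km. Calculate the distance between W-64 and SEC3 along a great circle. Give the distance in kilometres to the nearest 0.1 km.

49.2 km

Δφ = 0.4403°,  Δλ = 0.0452°
a = sin²(Δφ/2) + cos φ₁ cos φ₂ sin²(Δλ/2) = 0.000015
c = 2·arcsin(√a) = 0.007722 rad = 0.4425°
d = R·c = 6367 × 0.007722 = 49.2 km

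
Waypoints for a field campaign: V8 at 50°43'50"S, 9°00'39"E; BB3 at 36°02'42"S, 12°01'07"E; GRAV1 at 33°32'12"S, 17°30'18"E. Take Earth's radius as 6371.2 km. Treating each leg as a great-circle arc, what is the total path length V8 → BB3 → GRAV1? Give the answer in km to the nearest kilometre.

2224 km

V8: φ = -50.73056°, λ = +9.01083°
BB3: φ = -36.04500°, λ = +12.01861°
GRAV1: φ = -33.53667°, λ = +17.50500°
V8→BB3: c = 0.259078 rad, d = 1650.64 km
BB3→GRAV1: c = 0.089981 rad, d = 573.29 km
Total = 1650.64 + 573.29 = 2223.92 km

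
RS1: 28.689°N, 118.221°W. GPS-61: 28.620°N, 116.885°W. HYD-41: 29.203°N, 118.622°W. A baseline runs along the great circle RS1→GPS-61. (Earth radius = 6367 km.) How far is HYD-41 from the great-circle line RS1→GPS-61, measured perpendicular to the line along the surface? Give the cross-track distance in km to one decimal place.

55.0 km

δ₁₃ = central angle RS1→HYD-41 = 0.010862 rad  (haversine)
θ₁₃ = bearing RS1→HYD-41 = 325.776°,  θ₁₂ = bearing RS1→GPS-61 = 93.048°
dₓₜ = R·arcsin(sin δ₁₃ · sin(θ₁₃ − θ₁₂)) = 6367·arcsin(0.01086·sin(232.728°)) = -55.035 km
|dₓₜ| = 55.035 km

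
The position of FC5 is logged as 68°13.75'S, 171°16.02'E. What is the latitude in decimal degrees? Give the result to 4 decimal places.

68° + 13.75′/60 = 68 + 0.22917 = 68.2292°

68.2292°S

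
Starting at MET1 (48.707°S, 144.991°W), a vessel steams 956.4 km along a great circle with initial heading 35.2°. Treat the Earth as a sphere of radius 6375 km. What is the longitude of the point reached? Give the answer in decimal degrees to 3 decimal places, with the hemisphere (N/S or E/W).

δ = d/R = 956.4/6375 = 0.150024 rad
φ₂ = arcsin(sin φ₁ cos δ + cos φ₁ sin δ cos θ)
   = arcsin(-0.75134·0.98877 + 0.65991·0.14946·0.81714) = -41.47624°
λ₂ = λ₁ + atan2(sin θ sin δ cos φ₁, cos δ − sin φ₁ sin φ₂) = -138.38792°

138.388°W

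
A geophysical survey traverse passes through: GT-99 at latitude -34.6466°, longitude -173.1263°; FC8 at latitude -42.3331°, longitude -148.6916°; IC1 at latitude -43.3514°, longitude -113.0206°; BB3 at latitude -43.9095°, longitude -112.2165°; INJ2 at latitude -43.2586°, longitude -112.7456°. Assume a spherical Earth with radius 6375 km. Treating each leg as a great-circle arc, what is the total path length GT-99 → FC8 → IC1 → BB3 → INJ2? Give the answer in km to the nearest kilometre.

5347 km

GT-99→FC8: c = 0.358158 rad, d = 2283.25 km
FC8→IC1: c = 0.453345 rad, d = 2890.07 km
IC1→BB3: c = 0.014073 rad, d = 89.72 km
BB3→INJ2: c = 0.013183 rad, d = 84.04 km
Total = 2283.25 + 2890.07 + 89.72 + 84.04 = 5347.09 km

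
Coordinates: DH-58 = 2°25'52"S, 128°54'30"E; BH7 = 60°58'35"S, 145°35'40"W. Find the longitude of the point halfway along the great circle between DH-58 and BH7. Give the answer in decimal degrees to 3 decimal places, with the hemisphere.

DH-58: φ = -2.43111°, λ = +128.90833°
BH7: φ = -60.97639°, λ = -145.59444°
Bx = cos φ₂ cos Δλ = 0.038089,  By = cos φ₂ sin Δλ = 0.483673
φₘ = atan2(sin φ₁ + sin φ₂, √((cos φ₁ + Bx)² + By²)) = -38.69949°
λₘ = λ₁ + atan2(By, cos φ₁ + Bx) = 153.90939°

153.909°E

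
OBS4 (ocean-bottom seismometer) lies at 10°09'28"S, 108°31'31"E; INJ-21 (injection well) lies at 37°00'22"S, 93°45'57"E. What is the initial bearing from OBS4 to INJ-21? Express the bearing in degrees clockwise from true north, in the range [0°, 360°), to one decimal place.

OBS4: φ = -10.15778°, λ = +108.52528°
INJ-21: φ = -37.00611°, λ = +93.76583°
Δλ = -14.7594°
y = sin Δλ · cos φ₂ = -0.203445
x = cos φ₁ sin φ₂ − sin φ₁ cos φ₂ cos Δλ = -0.456277
θ = atan2(y, x) = -155.9688° → 204.0312° (mod 360°)

204.0°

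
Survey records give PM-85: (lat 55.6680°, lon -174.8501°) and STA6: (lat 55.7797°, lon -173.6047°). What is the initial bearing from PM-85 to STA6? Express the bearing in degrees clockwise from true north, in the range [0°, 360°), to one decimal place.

80.4°

Δλ = 1.2454°
y = sin Δλ · cos φ₂ = 0.012223
x = cos φ₁ sin φ₂ − sin φ₁ cos φ₂ cos Δλ = 0.002059
θ = atan2(y, x) = 80.4371° → 80.4371° (mod 360°)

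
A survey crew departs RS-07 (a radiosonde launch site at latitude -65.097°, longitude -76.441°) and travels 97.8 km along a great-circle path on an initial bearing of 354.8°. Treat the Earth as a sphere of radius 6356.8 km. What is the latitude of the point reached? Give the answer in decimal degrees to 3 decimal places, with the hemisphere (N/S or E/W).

δ = d/R = 97.8/6356.8 = 0.015385 rad
φ₂ = arcsin(sin φ₁ cos δ + cos φ₁ sin δ cos θ)
   = arcsin(-0.90702·0.99988 + 0.42108·0.01538·0.99588) = -64.21901°
λ₂ = λ₁ + atan2(sin θ sin δ cos φ₁, cos δ − sin φ₁ sin φ₂) = -76.62468°

64.219°S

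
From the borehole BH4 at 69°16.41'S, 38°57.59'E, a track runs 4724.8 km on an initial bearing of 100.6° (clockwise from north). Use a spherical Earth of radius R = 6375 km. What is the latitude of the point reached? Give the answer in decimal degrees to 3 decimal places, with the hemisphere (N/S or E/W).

BH4: φ = -69.27350°, λ = +38.95983°
δ = d/R = 4724.8/6375 = 0.741145 rad
φ₂ = arcsin(sin φ₁ cos δ + cos φ₁ sin δ cos θ)
   = arcsin(-0.93528·0.73770 + 0.35391·0.67513·-0.18395) = -47.21477°
λ₂ = λ₁ + atan2(sin θ sin δ cos φ₁, cos δ − sin φ₁ sin φ₂) = 116.64078°

47.215°S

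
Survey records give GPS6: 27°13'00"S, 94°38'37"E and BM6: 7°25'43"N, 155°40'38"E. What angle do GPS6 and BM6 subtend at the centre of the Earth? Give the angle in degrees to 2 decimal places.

68.41°

GPS6: φ = -27.21667°, λ = +94.64361°
BM6: φ = +7.42861°, λ = +155.67722°
Δφ = 34.6453°,  Δλ = 61.0336°
a = sin²(Δφ/2) + cos φ₁ cos φ₂ sin²(Δλ/2) = 0.316035
c = 2·arcsin(√a) = 1.194014 rad = 68.4120°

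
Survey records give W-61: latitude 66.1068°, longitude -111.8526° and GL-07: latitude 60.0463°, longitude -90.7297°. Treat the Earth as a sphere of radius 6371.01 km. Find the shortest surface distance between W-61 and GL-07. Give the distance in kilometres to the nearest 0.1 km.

Δφ = -6.0605°,  Δλ = 21.1229°
a = sin²(Δφ/2) + cos φ₁ cos φ₂ sin²(Δλ/2) = 0.009589
c = 2·arcsin(√a) = 0.196157 rad = 11.2390°
d = R·c = 6371.01 × 0.196157 = 1249.7 km

1249.7 km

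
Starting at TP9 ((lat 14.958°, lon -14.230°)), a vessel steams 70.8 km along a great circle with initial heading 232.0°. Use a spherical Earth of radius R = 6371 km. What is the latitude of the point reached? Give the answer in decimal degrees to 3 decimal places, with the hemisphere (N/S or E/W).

δ = d/R = 70.8/6371 = 0.011113 rad
φ₂ = arcsin(sin φ₁ cos δ + cos φ₁ sin δ cos θ)
   = arcsin(0.25811·0.99994 + 0.96612·0.01111·-0.61566) = 14.56542°
λ₂ = λ₁ + atan2(sin θ sin δ cos φ₁, cos δ − sin φ₁ sin φ₂) = -14.74840°

14.565°N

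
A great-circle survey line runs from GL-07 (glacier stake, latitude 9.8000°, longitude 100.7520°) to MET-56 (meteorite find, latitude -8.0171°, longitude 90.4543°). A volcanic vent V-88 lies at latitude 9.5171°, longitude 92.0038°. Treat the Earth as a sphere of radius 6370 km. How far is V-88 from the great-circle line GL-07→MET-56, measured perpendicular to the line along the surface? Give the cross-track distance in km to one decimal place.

817.9 km

δ₁₃ = central angle GL-07→V-88 = 0.150597 rad  (haversine)
θ₁₃ = bearing GL-07→V-88 = 268.860°,  θ₁₂ = bearing GL-07→MET-56 = 210.272°
dₓₜ = R·arcsin(sin δ₁₃ · sin(θ₁₃ − θ₁₂)) = 6370·arcsin(0.15003·sin(58.588°)) = 817.865 km
|dₓₜ| = 817.865 km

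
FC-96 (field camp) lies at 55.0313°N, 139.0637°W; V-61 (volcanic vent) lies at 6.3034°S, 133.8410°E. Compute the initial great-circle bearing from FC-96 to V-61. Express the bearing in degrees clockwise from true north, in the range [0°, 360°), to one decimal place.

264.0°

Δλ = -87.0953°
y = sin Δλ · cos φ₂ = -0.992677
x = cos φ₁ sin φ₂ − sin φ₁ cos φ₂ cos Δλ = -0.104201
θ = atan2(y, x) = -95.9924° → 264.0076° (mod 360°)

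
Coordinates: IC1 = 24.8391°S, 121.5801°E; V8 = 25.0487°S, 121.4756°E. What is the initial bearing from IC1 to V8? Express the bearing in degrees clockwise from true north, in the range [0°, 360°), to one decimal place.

Δλ = -0.1045°
y = sin Δλ · cos φ₂ = -0.001652
x = cos φ₁ sin φ₂ − sin φ₁ cos φ₂ cos Δλ = -0.003659
θ = atan2(y, x) = -155.6961° → 204.3039° (mod 360°)

204.3°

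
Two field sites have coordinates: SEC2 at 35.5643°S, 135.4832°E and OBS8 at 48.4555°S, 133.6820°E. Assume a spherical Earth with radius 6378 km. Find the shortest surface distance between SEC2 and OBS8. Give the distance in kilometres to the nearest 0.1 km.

Δφ = -12.8912°,  Δλ = -1.8012°
a = sin²(Δφ/2) + cos φ₁ cos φ₂ sin²(Δλ/2) = 0.012736
c = 2·arcsin(√a) = 0.226186 rad = 12.9595°
d = R·c = 6378 × 0.226186 = 1442.6 km

1442.6 km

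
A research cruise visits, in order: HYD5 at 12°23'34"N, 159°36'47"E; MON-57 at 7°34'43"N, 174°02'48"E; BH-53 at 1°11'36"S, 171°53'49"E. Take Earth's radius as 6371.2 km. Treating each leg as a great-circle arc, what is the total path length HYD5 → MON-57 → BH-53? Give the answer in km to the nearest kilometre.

HYD5: φ = +12.39278°, λ = +159.61306°
MON-57: φ = +7.57861°, λ = +174.04667°
BH-53: φ = -1.19333°, λ = +171.89694°
HYD5→MON-57: c = 0.261845 rad, d = 1668.27 km
MON-57→BH-53: c = 0.157607 rad, d = 1004.15 km
Total = 1668.27 + 1004.15 = 2672.41 km

2672 km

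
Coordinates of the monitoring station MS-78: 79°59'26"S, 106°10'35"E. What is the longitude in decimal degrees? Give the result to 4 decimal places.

106° + 10′/60 + 35″/3600 = 106 + 0.16667 + 0.00972 = 106.1764°

106.1764°E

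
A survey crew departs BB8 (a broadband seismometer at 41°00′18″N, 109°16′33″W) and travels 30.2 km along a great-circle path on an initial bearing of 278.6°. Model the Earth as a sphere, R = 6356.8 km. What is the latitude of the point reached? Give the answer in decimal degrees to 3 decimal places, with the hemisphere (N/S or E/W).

BB8: φ = +41.00500°, λ = -109.27583°
δ = d/R = 30.2/6356.8 = 0.004751 rad
φ₂ = arcsin(sin φ₁ cos δ + cos φ₁ sin δ cos θ)
   = arcsin(0.65612·0.99999 + 0.75465·0.00475·0.14954) = 41.04515°
λ₂ = λ₁ + atan2(sin θ sin δ cos φ₁, cos δ − sin φ₁ sin φ₂) = -109.63269°

41.045°N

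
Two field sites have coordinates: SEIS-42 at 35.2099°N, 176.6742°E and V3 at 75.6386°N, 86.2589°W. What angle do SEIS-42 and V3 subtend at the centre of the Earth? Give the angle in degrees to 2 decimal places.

Δφ = 40.4287°,  Δλ = 97.0669°
a = sin²(Δφ/2) + cos φ₁ cos φ₂ sin²(Δλ/2) = 0.233188
c = 2·arcsin(√a) = 1.007917 rad = 57.7494°

57.75°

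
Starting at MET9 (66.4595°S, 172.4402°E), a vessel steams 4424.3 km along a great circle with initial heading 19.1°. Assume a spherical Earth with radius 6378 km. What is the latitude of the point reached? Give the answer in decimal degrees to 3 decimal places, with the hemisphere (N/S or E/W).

27.620°S

δ = d/R = 4424.3/6378 = 0.693681 rad
φ₂ = arcsin(sin φ₁ cos δ + cos φ₁ sin δ cos θ)
   = arcsin(-0.91678·0.76890 + 0.39940·0.63937·0.94495) = -27.61984°
λ₂ = λ₁ + atan2(sin θ sin δ cos φ₁, cos δ − sin φ₁ sin φ₂) = -173.90205°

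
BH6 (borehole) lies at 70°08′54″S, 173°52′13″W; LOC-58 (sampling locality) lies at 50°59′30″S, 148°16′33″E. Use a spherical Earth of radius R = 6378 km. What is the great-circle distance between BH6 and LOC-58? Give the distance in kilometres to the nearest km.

BH6: φ = -70.14833°, λ = -173.87028°
LOC-58: φ = -50.99167°, λ = +148.27583°
Δφ = 19.1567°,  Δλ = -37.8539°
a = sin²(Δφ/2) + cos φ₁ cos φ₂ sin²(Δλ/2) = 0.050176
c = 2·arcsin(√a) = 0.451834 rad = 25.8882°
d = R·c = 6378 × 0.451834 = 2881.8 km

2882 km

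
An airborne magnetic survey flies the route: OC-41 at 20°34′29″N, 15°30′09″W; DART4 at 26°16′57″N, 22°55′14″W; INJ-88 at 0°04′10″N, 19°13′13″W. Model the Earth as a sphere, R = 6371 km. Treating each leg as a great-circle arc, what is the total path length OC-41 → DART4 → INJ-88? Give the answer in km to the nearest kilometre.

3929 km

OC-41: φ = +20.57472°, λ = -15.50250°
DART4: φ = +26.28250°, λ = -22.92056°
INJ-88: φ = +0.06944°, λ = -19.22028°
OC-41→DART4: c = 0.154968 rad, d = 987.30 km
DART4→INJ-88: c = 0.461718 rad, d = 2941.60 km
Total = 987.30 + 2941.60 = 3928.90 km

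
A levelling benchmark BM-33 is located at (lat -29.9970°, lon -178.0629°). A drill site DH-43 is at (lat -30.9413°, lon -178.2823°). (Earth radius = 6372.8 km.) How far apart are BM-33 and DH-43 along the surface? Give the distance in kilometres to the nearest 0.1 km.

Δφ = -0.9443°,  Δλ = -0.2194°
a = sin²(Δφ/2) + cos φ₁ cos φ₂ sin²(Δλ/2) = 0.000071
c = 2·arcsin(√a) = 0.016808 rad = 0.9630°
d = R·c = 6372.8 × 0.016808 = 107.1 km

107.1 km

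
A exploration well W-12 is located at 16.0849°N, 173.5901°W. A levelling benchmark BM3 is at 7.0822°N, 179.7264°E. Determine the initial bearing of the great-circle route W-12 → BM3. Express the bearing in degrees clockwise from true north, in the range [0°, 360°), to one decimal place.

Δλ = -6.6835°
y = sin Δλ · cos φ₂ = -0.115497
x = cos φ₁ sin φ₂ − sin φ₁ cos φ₂ cos Δλ = -0.154613
θ = atan2(y, x) = -143.2400° → 216.7600° (mod 360°)

216.8°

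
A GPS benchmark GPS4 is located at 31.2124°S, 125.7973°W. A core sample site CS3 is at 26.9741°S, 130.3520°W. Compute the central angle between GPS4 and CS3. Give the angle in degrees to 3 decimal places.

Δφ = 4.2383°,  Δλ = -4.5547°
a = sin²(Δφ/2) + cos φ₁ cos φ₂ sin²(Δλ/2) = 0.002571
c = 2·arcsin(√a) = 0.101451 rad = 5.8127°

5.813°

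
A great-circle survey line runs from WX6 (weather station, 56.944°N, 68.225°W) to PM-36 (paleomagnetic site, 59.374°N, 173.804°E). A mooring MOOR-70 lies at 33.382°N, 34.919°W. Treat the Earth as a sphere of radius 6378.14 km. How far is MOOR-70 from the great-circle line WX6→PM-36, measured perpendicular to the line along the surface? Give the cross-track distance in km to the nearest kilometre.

1426 km

δ₁₃ = central angle WX6→MOOR-70 = 0.570155 rad  (haversine)
θ₁₃ = bearing WX6→MOOR-70 = 121.845°,  θ₁₂ = bearing WX6→PM-36 = 326.103°
dₓₜ = R·arcsin(sin δ₁₃ · sin(θ₁₃ − θ₁₂)) = 6378.14·arcsin(0.53976·sin(-204.258°)) = 1426.295 km
|dₓₜ| = 1426.295 km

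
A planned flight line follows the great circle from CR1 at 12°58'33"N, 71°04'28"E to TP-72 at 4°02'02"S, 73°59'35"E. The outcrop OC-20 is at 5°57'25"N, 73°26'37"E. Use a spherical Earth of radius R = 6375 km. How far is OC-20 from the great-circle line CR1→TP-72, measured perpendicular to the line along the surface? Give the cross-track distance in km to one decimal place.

125.1 km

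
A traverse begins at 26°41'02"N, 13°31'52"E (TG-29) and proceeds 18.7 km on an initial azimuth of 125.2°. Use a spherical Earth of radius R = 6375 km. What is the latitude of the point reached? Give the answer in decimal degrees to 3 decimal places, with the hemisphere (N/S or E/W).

26.587°N

TG-29: φ = +26.68389°, λ = +13.53111°
δ = d/R = 18.7/6375 = 0.002933 rad
φ₂ = arcsin(sin φ₁ cos δ + cos φ₁ sin δ cos θ)
   = arcsin(0.44907·1.00000 + 0.89350·0.00293·-0.57643) = 26.58693°
λ₂ = λ₁ + atan2(sin θ sin δ cos φ₁, cos δ − sin φ₁ sin φ₂) = 13.68469°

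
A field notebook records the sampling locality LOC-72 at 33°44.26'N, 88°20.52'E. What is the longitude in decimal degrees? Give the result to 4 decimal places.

88° + 20.52′/60 = 88 + 0.34200 = 88.3420°

88.3420°E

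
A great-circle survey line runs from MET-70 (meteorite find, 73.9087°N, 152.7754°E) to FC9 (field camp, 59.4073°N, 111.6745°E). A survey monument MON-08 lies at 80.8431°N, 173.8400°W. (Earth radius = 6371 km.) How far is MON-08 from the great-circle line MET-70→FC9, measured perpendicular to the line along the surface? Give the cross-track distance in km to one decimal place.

δ₁₃ = central angle MET-70→MON-08 = 0.171048 rad  (haversine)
θ₁₃ = bearing MET-70→MON-08 = 30.961°,  θ₁₂ = bearing MET-70→FC9 = 248.782°
dₓₜ = R·arcsin(sin δ₁₃ · sin(θ₁₃ − θ₁₂)) = 6371·arcsin(0.17021·sin(-217.821°)) = 666.185 km
|dₓₜ| = 666.185 km

666.2 km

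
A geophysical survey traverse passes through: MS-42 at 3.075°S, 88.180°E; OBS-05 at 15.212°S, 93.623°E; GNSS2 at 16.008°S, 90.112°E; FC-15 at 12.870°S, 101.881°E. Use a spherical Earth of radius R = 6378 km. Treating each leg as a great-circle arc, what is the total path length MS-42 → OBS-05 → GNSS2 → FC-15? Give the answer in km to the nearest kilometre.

3179 km

MS-42→OBS-05: c = 0.231589 rad, d = 1477.07 km
OBS-05→GNSS2: c = 0.060630 rad, d = 386.70 km
GNSS2→FC-15: c = 0.206272 rad, d = 1315.60 km
Total = 1477.07 + 386.70 + 1315.60 = 3179.37 km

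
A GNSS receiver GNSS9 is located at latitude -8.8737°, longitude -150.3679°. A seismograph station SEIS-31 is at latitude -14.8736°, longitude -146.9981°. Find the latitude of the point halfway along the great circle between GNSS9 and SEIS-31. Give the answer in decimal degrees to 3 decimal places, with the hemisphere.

11.879°S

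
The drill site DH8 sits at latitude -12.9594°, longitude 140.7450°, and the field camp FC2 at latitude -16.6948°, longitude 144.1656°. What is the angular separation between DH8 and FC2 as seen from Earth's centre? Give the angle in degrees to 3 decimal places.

4.988°

Δφ = -3.7354°,  Δλ = 3.4206°
a = sin²(Δφ/2) + cos φ₁ cos φ₂ sin²(Δλ/2) = 0.001894
c = 2·arcsin(√a) = 0.087061 rad = 4.9882°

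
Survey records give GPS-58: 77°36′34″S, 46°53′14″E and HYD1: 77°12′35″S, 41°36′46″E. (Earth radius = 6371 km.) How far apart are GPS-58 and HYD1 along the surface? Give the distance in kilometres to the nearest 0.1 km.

135.3 km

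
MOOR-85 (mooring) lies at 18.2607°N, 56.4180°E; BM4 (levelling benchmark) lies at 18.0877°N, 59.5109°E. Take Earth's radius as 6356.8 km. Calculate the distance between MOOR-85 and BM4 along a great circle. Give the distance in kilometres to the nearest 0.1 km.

Δφ = -0.1730°,  Δλ = 3.0929°
a = sin²(Δφ/2) + cos φ₁ cos φ₂ sin²(Δλ/2) = 0.000660
c = 2·arcsin(√a) = 0.051376 rad = 2.9437°
d = R·c = 6356.8 × 0.051376 = 326.6 km

326.6 km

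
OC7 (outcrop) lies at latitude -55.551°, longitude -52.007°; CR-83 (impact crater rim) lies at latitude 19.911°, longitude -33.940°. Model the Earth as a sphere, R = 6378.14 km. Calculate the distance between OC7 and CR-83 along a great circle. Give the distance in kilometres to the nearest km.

Δφ = 75.4620°,  Δλ = 18.0670°
a = sin²(Δφ/2) + cos φ₁ cos φ₂ sin²(Δλ/2) = 0.387601
c = 2·arcsin(√a) = 1.344060 rad = 77.0090°
d = R·c = 6378.14 × 1.344060 = 8572.6 km

8573 km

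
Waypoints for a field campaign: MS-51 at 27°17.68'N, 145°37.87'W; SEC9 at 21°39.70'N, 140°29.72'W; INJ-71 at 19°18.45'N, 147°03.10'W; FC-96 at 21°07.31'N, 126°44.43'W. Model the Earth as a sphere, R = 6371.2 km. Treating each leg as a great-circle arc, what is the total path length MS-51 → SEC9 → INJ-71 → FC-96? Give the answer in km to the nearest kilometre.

MS-51: φ = +27.29467°, λ = -145.63117°
SEC9: φ = +21.66167°, λ = -140.49533°
INJ-71: φ = +19.30750°, λ = -147.05167°
FC-96: φ = +21.12183°, λ = -126.74050°
MS-51→SEC9: c = 0.127717 rad, d = 813.71 km
SEC9→INJ-71: c = 0.114782 rad, d = 731.30 km
INJ-71→FC-96: c = 0.333936 rad, d = 2127.57 km
Total = 813.71 + 731.30 + 2127.57 = 3672.58 km

3673 km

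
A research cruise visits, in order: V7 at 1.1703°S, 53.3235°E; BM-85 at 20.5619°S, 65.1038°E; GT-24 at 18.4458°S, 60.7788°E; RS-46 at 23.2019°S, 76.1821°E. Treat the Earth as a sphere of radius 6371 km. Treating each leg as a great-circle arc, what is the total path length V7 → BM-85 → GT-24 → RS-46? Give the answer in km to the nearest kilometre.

4703 km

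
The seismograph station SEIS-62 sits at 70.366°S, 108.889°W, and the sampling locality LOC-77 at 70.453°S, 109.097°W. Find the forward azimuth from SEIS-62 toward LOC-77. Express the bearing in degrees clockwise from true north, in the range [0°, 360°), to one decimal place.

218.6°

Δλ = -0.2080°
y = sin Δλ · cos φ₂ = -0.001215
x = cos φ₁ sin φ₂ − sin φ₁ cos φ₂ cos Δλ = -0.001521
θ = atan2(y, x) = -141.3814° → 218.6186° (mod 360°)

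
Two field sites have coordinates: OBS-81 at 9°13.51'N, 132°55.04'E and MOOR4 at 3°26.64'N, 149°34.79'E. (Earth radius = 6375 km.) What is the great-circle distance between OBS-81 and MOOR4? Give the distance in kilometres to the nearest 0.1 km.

OBS-81: φ = +9.22517°, λ = +132.91733°
MOOR4: φ = +3.44400°, λ = +149.57983°
Δφ = -5.7812°,  Δλ = 16.6625°
a = sin²(Δφ/2) + cos φ₁ cos φ₂ sin²(Δλ/2) = 0.023229
c = 2·arcsin(√a) = 0.306013 rad = 17.5333°
d = R·c = 6375 × 0.306013 = 1950.8 km

1950.8 km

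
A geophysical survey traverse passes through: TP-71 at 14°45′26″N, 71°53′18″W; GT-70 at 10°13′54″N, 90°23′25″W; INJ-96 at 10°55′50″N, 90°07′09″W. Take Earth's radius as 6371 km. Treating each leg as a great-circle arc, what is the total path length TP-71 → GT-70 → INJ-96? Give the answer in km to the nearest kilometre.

2153 km

TP-71: φ = +14.75722°, λ = -71.88833°
GT-70: φ = +10.23167°, λ = -90.39028°
INJ-96: φ = +10.93056°, λ = -90.11917°
TP-71→GT-70: c = 0.324862 rad, d = 2069.69 km
GT-70→INJ-96: c = 0.013055 rad, d = 83.17 km
Total = 2069.69 + 83.17 = 2152.86 km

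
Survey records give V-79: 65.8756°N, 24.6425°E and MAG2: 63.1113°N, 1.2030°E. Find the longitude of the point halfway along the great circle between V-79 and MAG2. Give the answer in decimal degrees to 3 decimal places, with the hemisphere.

12.322°E

Bx = cos φ₂ cos Δλ = 0.414939,  By = cos φ₂ sin Δλ = -0.179900
φₘ = atan2(sin φ₁ + sin φ₂, √((cos φ₁ + Bx)² + By²)) = 64.95825°
λₘ = λ₁ + atan2(By, cos φ₁ + Bx) = 12.32170°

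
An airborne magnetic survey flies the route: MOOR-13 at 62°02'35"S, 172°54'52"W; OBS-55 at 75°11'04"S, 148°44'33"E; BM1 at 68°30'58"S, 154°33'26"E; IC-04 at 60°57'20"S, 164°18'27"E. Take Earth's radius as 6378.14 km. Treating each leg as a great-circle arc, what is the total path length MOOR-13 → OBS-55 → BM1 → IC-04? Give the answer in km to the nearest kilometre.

3793 km

MOOR-13: φ = -62.04306°, λ = -172.91444°
OBS-55: φ = -75.18444°, λ = +148.74250°
BM1: φ = -68.51611°, λ = +154.55722°
IC-04: φ = -60.95556°, λ = +164.30750°
MOOR-13→OBS-55: c = 0.324044 rad, d = 2066.80 km
OBS-55→BM1: c = 0.120463 rad, d = 768.33 km
BM1→IC-04: c = 0.150221 rad, d = 958.13 km
Total = 2066.80 + 768.33 + 958.13 = 3793.26 km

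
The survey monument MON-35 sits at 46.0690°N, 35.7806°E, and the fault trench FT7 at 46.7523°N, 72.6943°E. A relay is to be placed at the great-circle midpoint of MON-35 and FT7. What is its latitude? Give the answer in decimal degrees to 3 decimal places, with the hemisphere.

47.919°N

Bx = cos φ₂ cos Δλ = 0.547809,  By = cos φ₂ sin Δλ = 0.411511
φₘ = atan2(sin φ₁ + sin φ₂, √((cos φ₁ + Bx)² + By²)) = 47.91892°
λₘ = λ₁ + atan2(By, cos φ₁ + Bx) = 54.11766°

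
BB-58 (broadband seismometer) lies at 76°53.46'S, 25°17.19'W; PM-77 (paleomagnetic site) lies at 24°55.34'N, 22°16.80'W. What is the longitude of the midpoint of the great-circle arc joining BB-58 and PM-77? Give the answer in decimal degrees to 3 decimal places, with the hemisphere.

22.881°W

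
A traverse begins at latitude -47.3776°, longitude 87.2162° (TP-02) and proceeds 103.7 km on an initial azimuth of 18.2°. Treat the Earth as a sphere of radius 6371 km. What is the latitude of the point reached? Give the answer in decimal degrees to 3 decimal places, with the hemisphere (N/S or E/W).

46.491°S

δ = d/R = 103.7/6371 = 0.016277 rad
φ₂ = arcsin(sin φ₁ cos δ + cos φ₁ sin δ cos θ)
   = arcsin(-0.73583·0.99987 + 0.67716·0.01628·0.94997) = -46.49087°
λ₂ = λ₁ + atan2(sin θ sin δ cos φ₁, cos δ − sin φ₁ sin φ₂) = 87.63927°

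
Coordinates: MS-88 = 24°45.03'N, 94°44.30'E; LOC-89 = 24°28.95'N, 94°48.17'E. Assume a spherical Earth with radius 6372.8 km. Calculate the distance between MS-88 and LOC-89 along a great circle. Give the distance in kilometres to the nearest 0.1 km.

MS-88: φ = +24.75050°, λ = +94.73833°
LOC-89: φ = +24.48250°, λ = +94.80283°
Δφ = -0.2680°,  Δλ = 0.0645°
a = sin²(Δφ/2) + cos φ₁ cos φ₂ sin²(Δλ/2) = 0.000006
c = 2·arcsin(√a) = 0.004788 rad = 0.2743°
d = R·c = 6372.8 × 0.004788 = 30.5 km

30.5 km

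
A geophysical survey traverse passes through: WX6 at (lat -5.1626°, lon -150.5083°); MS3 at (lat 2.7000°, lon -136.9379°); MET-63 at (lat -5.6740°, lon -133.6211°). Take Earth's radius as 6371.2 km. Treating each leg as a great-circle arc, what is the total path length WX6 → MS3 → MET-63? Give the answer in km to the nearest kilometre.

WX6→MS3: c = 0.273522 rad, d = 1742.66 km
MS3→MET-63: c = 0.157175 rad, d = 1001.39 km
Total = 1742.66 + 1001.39 = 2744.06 km

2744 km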